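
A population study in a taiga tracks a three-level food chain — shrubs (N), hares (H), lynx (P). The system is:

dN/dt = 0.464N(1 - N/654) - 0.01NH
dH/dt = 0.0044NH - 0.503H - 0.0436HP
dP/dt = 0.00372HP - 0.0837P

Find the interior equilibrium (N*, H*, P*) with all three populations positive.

N* ≈ 337, H* ≈ 22.5, P* ≈ 22.5

From dP/dt = 0: 0.00372H* = 0.0837, so H* = 22.5.
From dN/dt = 0: 0.464(1 - N*/654) = 0.01·22.5, giving N* = 654·(1 - 0.485) = 337.
From dH/dt = 0: 0.0044·337 - 0.503 = 0.0436P*, so P* = 0.979/0.0436 = 22.5.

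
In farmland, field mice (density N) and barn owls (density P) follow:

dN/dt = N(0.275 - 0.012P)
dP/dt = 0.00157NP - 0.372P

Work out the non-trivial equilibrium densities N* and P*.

Set dP/dt = 0 with P > 0: 0.00157N - 0.372 = 0, so N* = 0.372/0.00157 = 237.
Set dN/dt = 0 with N > 0: 0.275 - 0.012P = 0, so P* = 0.275/0.012 = 22.9.

N* ≈ 237, P* ≈ 22.9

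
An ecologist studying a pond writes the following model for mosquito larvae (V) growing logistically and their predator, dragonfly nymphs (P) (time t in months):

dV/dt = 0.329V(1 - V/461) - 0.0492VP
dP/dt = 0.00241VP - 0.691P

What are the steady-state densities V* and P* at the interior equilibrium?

V* ≈ 287, P* ≈ 2.53

From dP/dt = 0 with P > 0: 0.00241V* = 0.691, so V* = 287.
Substitute into dV/dt = 0: 0.329(1 - 287/461) = 0.0492P*.
The bracket is 0.378, giving P* = 0.124/0.0492 = 2.53.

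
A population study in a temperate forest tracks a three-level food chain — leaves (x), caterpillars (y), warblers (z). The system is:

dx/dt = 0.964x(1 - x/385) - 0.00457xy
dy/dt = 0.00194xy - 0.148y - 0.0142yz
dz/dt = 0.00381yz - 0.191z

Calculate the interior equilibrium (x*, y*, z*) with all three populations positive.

x* ≈ 294, y* ≈ 50.1, z* ≈ 29.7

From dz/dt = 0: 0.00381y* = 0.191, so y* = 50.1.
From dx/dt = 0: 0.964(1 - x*/385) = 0.00457·50.1, giving x* = 385·(1 - 0.238) = 294.
From dy/dt = 0: 0.00194·294 - 0.148 = 0.0142z*, so z* = 0.421/0.0142 = 29.7.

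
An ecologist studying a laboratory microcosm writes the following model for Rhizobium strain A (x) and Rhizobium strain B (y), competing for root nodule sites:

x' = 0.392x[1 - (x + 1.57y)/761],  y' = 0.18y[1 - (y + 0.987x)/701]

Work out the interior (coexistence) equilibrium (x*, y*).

x* ≈ 618, y* ≈ 91.2

Setting both brackets to zero gives the nullclines x + 1.57y = 761 and 0.987x + y = 701.
Substituting y = 701 - 0.987x into the first: x(1 - 1.57·0.987) = 761 - 1.57·701.
So x* = -340/-0.55 = 618, and then y* = 701 - 0.987·618 = 91.2.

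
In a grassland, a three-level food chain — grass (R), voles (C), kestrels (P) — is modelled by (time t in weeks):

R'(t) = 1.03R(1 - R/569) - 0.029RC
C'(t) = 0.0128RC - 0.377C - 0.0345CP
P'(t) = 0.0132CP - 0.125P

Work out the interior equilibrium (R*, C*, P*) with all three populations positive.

R* ≈ 417, C* ≈ 9.47, P* ≈ 144

From dP/dt = 0: 0.0132C* = 0.125, so C* = 9.47.
From dR/dt = 0: 1.03(1 - R*/569) = 0.029·9.47, giving R* = 569·(1 - 0.267) = 417.
From dC/dt = 0: 0.0128·417 - 0.377 = 0.0345P*, so P* = 4.96/0.0345 = 144.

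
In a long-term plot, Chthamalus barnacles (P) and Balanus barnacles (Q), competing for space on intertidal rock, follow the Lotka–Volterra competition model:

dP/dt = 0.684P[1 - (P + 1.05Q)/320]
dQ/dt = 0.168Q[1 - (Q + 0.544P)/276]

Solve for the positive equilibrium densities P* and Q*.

Setting both brackets to zero gives the nullclines P + 1.05Q = 320 and 0.544P + Q = 276.
Substituting Q = 276 - 0.544P into the first: P(1 - 1.05·0.544) = 320 - 1.05·276.
So P* = 30.2/0.429 = 70.4, and then Q* = 276 - 0.544·70.4 = 238.

P* ≈ 70.4, Q* ≈ 238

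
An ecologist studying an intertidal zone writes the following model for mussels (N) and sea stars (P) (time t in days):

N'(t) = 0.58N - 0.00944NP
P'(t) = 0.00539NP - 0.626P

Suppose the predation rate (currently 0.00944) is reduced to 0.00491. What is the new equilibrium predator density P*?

At the interior fixed point, setting dN/dt = 0 with N > 0 fixes P* = (prey growth rate)/(NP coefficient) — independent of the other coefficients.
With the change, P* = 0.58/0.00491 = 118; it rises from 61.4.

P* ≈ 118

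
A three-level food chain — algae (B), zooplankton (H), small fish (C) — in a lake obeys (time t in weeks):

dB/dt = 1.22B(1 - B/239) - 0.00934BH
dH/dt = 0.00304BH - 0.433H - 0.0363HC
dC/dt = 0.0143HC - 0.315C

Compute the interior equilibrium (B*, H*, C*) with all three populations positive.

From dC/dt = 0: 0.0143H* = 0.315, so H* = 22.
From dB/dt = 0: 1.22(1 - B*/239) = 0.00934·22, giving B* = 239·(1 - 0.169) = 199.
From dH/dt = 0: 0.00304·199 - 0.433 = 0.0363C*, so C* = 0.171/0.0363 = 4.71.

B* ≈ 199, H* ≈ 22, C* ≈ 4.71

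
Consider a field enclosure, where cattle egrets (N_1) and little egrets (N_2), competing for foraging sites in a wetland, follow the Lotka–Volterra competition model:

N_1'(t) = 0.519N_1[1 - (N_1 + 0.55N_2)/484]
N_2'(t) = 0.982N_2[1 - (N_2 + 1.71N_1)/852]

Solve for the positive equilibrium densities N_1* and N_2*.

Setting both brackets to zero gives the nullclines N_1 + 0.55N_2 = 484 and 1.71N_1 + N_2 = 852.
Substituting N_2 = 852 - 1.71N_1 into the first: N_1(1 - 0.55·1.71) = 484 - 0.55·852.
So N_1* = 15.4/0.0595 = 259, and then N_2* = 852 - 1.71·259 = 409.

N_1* ≈ 259, N_2* ≈ 409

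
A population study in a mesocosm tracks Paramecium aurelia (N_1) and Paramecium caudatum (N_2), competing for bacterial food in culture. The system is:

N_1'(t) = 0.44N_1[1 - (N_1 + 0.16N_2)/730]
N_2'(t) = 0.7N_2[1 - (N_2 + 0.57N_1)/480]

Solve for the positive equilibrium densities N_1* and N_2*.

N_1* ≈ 719, N_2* ≈ 70.3

Setting both brackets to zero gives the nullclines N_1 + 0.16N_2 = 730 and 0.57N_1 + N_2 = 480.
Substituting N_2 = 480 - 0.57N_1 into the first: N_1(1 - 0.16·0.57) = 730 - 0.16·480.
So N_1* = 653/0.909 = 719, and then N_2* = 480 - 0.57·719 = 70.3.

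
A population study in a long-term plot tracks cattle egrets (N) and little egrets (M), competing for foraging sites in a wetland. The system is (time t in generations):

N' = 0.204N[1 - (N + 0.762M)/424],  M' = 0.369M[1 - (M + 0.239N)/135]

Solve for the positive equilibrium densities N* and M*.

Setting both brackets to zero gives the nullclines N + 0.762M = 424 and 0.239N + M = 135.
Substituting M = 135 - 0.239N into the first: N(1 - 0.762·0.239) = 424 - 0.762·135.
So N* = 321/0.818 = 393, and then M* = 135 - 0.239·393 = 41.2.

N* ≈ 393, M* ≈ 41.2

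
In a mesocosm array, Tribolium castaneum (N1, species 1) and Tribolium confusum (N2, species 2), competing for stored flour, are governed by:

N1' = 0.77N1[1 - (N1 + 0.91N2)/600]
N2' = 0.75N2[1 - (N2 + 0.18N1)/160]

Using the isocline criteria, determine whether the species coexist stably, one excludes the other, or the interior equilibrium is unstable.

stable coexistence

Compare the nullcline intercepts: K1/α12 = 600/0.91 = 659 > K2 = 160; K2/α21 = 160/0.18 = 889 > K1 = 600.
Since both inequalities hold, each species can invade when rare, so the interior equilibrium is stable.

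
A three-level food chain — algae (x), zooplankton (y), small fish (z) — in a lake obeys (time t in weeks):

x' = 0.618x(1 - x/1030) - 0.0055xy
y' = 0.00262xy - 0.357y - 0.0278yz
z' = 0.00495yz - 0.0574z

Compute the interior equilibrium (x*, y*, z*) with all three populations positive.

From dz/dt = 0: 0.00495y* = 0.0574, so y* = 11.6.
From dx/dt = 0: 0.618(1 - x*/1030) = 0.0055·11.6, giving x* = 1030·(1 - 0.103) = 924.
From dy/dt = 0: 0.00262·924 - 0.357 = 0.0278z*, so z* = 2.06/0.0278 = 74.2.

x* ≈ 924, y* ≈ 11.6, z* ≈ 74.2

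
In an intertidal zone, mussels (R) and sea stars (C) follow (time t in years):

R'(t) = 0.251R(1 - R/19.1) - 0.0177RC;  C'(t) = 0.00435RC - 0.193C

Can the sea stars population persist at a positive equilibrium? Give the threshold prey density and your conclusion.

The predator equation gives dC/dt > 0 only when R > 0.193/0.00435 = 44.4.
Without the predator, R → K = 19.1. Since 19.1 < 44.4, the predator cannot invade.

Threshold R = 44.4; K < 44.4, so no, the predator goes extinct.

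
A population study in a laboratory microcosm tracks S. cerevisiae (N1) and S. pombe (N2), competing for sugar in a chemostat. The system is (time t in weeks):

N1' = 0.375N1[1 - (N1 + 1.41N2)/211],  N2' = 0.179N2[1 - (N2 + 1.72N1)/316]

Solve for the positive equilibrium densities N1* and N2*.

Setting both brackets to zero gives the nullclines N1 + 1.41N2 = 211 and 1.72N1 + N2 = 316.
Substituting N2 = 316 - 1.72N1 into the first: N1(1 - 1.41·1.72) = 211 - 1.41·316.
So N1* = -235/-1.43 = 165, and then N2* = 316 - 1.72·165 = 32.9.

N1* ≈ 165, N2* ≈ 32.9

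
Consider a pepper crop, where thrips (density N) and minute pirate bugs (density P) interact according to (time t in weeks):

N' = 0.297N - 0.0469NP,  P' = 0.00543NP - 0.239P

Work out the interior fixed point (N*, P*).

N* ≈ 44, P* ≈ 6.33

Set dP/dt = 0 with P > 0: 0.00543N - 0.239 = 0, so N* = 0.239/0.00543 = 44.
Set dN/dt = 0 with N > 0: 0.297 - 0.0469P = 0, so P* = 0.297/0.0469 = 6.33.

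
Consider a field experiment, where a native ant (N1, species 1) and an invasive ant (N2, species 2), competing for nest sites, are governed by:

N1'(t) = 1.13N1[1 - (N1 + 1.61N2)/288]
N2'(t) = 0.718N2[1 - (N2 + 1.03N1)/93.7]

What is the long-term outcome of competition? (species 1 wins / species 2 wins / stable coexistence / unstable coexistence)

Compare the nullcline intercepts: K1/α12 = 288/1.61 = 179 > K2 = 93.7; K2/α21 = 93.7/1.03 = 91 < K1 = 288.
Since the inequalities point opposite ways, species 1 can invade but species 2 cannot.

species 1 excludes species 2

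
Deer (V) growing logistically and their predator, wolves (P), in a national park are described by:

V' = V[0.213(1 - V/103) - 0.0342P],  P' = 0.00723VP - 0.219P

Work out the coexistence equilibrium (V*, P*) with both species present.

V* ≈ 30.3, P* ≈ 4.4

From dP/dt = 0 with P > 0: 0.00723V* = 0.219, so V* = 30.3.
Substitute into dV/dt = 0: 0.213(1 - 30.3/103) = 0.0342P*.
The bracket is 0.706, giving P* = 0.15/0.0342 = 4.4.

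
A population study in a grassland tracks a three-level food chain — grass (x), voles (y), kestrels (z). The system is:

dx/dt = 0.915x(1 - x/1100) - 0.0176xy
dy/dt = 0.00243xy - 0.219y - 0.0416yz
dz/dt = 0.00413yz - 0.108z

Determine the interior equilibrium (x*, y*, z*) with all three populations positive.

From dz/dt = 0: 0.00413y* = 0.108, so y* = 26.2.
From dx/dt = 0: 0.915(1 - x*/1100) = 0.0176·26.2, giving x* = 1100·(1 - 0.503) = 547.
From dy/dt = 0: 0.00243·547 - 0.219 = 0.0416z*, so z* = 1.11/0.0416 = 26.7.

x* ≈ 547, y* ≈ 26.2, z* ≈ 26.7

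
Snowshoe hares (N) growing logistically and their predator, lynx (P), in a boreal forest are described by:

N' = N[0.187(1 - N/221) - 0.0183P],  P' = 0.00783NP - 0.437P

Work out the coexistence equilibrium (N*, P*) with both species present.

N* ≈ 55.8, P* ≈ 7.64

From dP/dt = 0 with P > 0: 0.00783N* = 0.437, so N* = 55.8.
Substitute into dN/dt = 0: 0.187(1 - 55.8/221) = 0.0183P*.
The bracket is 0.747, giving P* = 0.14/0.0183 = 7.64.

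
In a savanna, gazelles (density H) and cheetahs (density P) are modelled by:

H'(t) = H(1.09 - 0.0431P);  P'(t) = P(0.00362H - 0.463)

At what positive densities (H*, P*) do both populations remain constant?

Set dP/dt = 0 with P > 0: 0.00362H - 0.463 = 0, so H* = 0.463/0.00362 = 128.
Set dH/dt = 0 with H > 0: 1.09 - 0.0431P = 0, so P* = 1.09/0.0431 = 25.3.

H* ≈ 128, P* ≈ 25.3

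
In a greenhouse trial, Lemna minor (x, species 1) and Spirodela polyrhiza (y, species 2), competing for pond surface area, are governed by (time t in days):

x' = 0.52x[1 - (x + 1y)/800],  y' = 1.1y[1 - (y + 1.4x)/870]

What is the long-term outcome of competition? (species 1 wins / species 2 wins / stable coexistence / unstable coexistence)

Compare the nullcline intercepts: K1/α12 = 800/1 = 800 < K2 = 870; K2/α21 = 870/1.4 = 621 < K1 = 800.
Since both are reversed, neither can invade when rare; the interior point is a saddle.

unstable coexistence (outcome depends on initial conditions)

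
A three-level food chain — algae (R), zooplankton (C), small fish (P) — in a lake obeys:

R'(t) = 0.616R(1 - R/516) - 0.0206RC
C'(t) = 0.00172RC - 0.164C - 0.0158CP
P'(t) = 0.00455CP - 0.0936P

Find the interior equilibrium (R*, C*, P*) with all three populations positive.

R* ≈ 161, C* ≈ 20.6, P* ≈ 7.15

From dP/dt = 0: 0.00455C* = 0.0936, so C* = 20.6.
From dR/dt = 0: 0.616(1 - R*/516) = 0.0206·20.6, giving R* = 516·(1 - 0.688) = 161.
From dC/dt = 0: 0.00172·161 - 0.164 = 0.0158P*, so P* = 0.113/0.0158 = 7.15.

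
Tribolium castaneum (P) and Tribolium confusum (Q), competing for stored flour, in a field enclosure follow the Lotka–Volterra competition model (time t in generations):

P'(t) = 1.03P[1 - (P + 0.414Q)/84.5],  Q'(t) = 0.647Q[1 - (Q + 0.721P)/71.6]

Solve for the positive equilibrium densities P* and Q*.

Setting both brackets to zero gives the nullclines P + 0.414Q = 84.5 and 0.721P + Q = 71.6.
Substituting Q = 71.6 - 0.721P into the first: P(1 - 0.414·0.721) = 84.5 - 0.414·71.6.
So P* = 54.9/0.702 = 78.2, and then Q* = 71.6 - 0.721·78.2 = 15.2.

P* ≈ 78.2, Q* ≈ 15.2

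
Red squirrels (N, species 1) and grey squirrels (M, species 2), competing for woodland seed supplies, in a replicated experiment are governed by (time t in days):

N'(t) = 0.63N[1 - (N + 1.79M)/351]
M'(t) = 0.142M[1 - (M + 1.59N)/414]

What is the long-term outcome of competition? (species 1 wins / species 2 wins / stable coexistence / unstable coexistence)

Compare the nullcline intercepts: K1/α12 = 351/1.79 = 196 < K2 = 414; K2/α21 = 414/1.59 = 260 < K1 = 351.
Since both are reversed, neither can invade when rare; the interior point is a saddle.

unstable coexistence (outcome depends on initial conditions)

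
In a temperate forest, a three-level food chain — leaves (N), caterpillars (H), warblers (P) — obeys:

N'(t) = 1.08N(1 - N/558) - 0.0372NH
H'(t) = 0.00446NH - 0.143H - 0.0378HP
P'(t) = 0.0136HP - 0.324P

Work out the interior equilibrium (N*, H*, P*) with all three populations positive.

N* ≈ 100, H* ≈ 23.8, P* ≈ 8.03

From dP/dt = 0: 0.0136H* = 0.324, so H* = 23.8.
From dN/dt = 0: 1.08(1 - N*/558) = 0.0372·23.8, giving N* = 558·(1 - 0.821) = 100.
From dH/dt = 0: 0.00446·100 - 0.143 = 0.0378P*, so P* = 0.303/0.0378 = 8.03.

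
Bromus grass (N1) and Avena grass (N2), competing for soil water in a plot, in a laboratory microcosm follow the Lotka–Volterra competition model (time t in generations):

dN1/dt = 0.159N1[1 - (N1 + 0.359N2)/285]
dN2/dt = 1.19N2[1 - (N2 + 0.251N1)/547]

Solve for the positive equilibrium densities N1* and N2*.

N1* ≈ 97.4, N2* ≈ 523

Setting both brackets to zero gives the nullclines N1 + 0.359N2 = 285 and 0.251N1 + N2 = 547.
Substituting N2 = 547 - 0.251N1 into the first: N1(1 - 0.359·0.251) = 285 - 0.359·547.
So N1* = 88.6/0.91 = 97.4, and then N2* = 547 - 0.251·97.4 = 523.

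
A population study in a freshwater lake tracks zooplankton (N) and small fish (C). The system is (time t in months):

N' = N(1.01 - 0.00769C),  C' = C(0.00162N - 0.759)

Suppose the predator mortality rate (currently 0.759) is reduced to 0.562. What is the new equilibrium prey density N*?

N* ≈ 347

At the interior fixed point, setting dC/dt = 0 with C > 0 fixes N* = (predator death rate)/(NC coefficient) — independent of the other coefficients.
With the change, N* = 0.562/0.00162 = 347; it falls from 469.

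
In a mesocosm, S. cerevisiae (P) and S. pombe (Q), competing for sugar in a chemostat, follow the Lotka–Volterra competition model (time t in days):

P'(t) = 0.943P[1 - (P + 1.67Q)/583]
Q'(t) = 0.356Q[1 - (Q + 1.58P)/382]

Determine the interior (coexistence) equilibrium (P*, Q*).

Setting both brackets to zero gives the nullclines P + 1.67Q = 583 and 1.58P + Q = 382.
Substituting Q = 382 - 1.58P into the first: P(1 - 1.67·1.58) = 583 - 1.67·382.
So P* = -54.9/-1.64 = 33.5, and then Q* = 382 - 1.58·33.5 = 329.

P* ≈ 33.5, Q* ≈ 329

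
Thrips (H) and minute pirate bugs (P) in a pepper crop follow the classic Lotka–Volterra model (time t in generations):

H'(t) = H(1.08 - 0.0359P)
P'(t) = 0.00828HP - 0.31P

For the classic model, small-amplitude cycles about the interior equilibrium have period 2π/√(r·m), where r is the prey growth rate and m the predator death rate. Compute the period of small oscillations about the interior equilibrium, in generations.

T ≈ 10.9 generations

Here r = 1.08 and m = 0.31, so r·m = 0.335.
ω = √0.335 = 0.579 per generation, hence T = 2π/ω ≈ 10.9 generations.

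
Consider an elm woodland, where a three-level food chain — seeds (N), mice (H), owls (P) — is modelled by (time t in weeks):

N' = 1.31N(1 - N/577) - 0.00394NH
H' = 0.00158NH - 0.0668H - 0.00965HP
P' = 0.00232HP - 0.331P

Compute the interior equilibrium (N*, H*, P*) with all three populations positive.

N* ≈ 329, H* ≈ 143, P* ≈ 47

From dP/dt = 0: 0.00232H* = 0.331, so H* = 143.
From dN/dt = 0: 1.31(1 - N*/577) = 0.00394·143, giving N* = 577·(1 - 0.429) = 329.
From dH/dt = 0: 0.00158·329 - 0.0668 = 0.00965P*, so P* = 0.454/0.00965 = 47.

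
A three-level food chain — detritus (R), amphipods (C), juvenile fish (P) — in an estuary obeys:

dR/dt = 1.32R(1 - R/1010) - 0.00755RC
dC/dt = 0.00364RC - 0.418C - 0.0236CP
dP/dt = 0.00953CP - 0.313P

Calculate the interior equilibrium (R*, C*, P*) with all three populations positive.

R* ≈ 820, C* ≈ 32.8, P* ≈ 109

From dP/dt = 0: 0.00953C* = 0.313, so C* = 32.8.
From dR/dt = 0: 1.32(1 - R*/1010) = 0.00755·32.8, giving R* = 1010·(1 - 0.188) = 820.
From dC/dt = 0: 0.00364·820 - 0.418 = 0.0236P*, so P* = 2.57/0.0236 = 109.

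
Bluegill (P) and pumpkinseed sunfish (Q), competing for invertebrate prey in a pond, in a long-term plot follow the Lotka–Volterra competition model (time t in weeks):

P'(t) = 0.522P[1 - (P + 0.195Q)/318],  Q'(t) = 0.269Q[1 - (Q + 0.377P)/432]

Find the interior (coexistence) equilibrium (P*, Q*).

Setting both brackets to zero gives the nullclines P + 0.195Q = 318 and 0.377P + Q = 432.
Substituting Q = 432 - 0.377P into the first: P(1 - 0.195·0.377) = 318 - 0.195·432.
So P* = 234/0.926 = 252, and then Q* = 432 - 0.377·252 = 337.

P* ≈ 252, Q* ≈ 337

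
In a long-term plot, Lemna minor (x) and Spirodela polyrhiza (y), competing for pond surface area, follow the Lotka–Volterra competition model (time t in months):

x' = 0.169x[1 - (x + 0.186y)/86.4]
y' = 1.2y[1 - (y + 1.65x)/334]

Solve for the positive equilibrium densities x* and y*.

x* ≈ 35, y* ≈ 276

Setting both brackets to zero gives the nullclines x + 0.186y = 86.4 and 1.65x + y = 334.
Substituting y = 334 - 1.65x into the first: x(1 - 0.186·1.65) = 86.4 - 0.186·334.
So x* = 24.3/0.693 = 35, and then y* = 334 - 1.65·35 = 276.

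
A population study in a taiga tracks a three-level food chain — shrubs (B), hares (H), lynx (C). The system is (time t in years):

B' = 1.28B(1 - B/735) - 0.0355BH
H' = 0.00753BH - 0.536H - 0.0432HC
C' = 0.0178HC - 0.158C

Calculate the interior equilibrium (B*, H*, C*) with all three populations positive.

B* ≈ 554, H* ≈ 8.88, C* ≈ 84.2

From dC/dt = 0: 0.0178H* = 0.158, so H* = 8.88.
From dB/dt = 0: 1.28(1 - B*/735) = 0.0355·8.88, giving B* = 735·(1 - 0.246) = 554.
From dH/dt = 0: 0.00753·554 - 0.536 = 0.0432C*, so C* = 3.64/0.0432 = 84.2.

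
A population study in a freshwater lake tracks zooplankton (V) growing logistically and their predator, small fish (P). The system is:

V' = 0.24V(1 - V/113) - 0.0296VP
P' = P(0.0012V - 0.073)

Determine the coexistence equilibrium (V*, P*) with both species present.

From dP/dt = 0 with P > 0: 0.0012V* = 0.073, so V* = 60.8.
Substitute into dV/dt = 0: 0.24(1 - 60.8/113) = 0.0296P*.
The bracket is 0.462, giving P* = 0.111/0.0296 = 3.74.

V* ≈ 60.8, P* ≈ 3.74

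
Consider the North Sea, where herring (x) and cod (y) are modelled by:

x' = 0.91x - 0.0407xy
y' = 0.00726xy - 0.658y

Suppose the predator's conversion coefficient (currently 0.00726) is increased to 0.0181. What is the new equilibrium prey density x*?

x* ≈ 36.4

At the interior fixed point, setting dy/dt = 0 with y > 0 fixes x* = (predator death rate)/(xy coefficient) — independent of the other coefficients.
With the change, x* = 0.658/0.0181 = 36.4; it falls from 90.6.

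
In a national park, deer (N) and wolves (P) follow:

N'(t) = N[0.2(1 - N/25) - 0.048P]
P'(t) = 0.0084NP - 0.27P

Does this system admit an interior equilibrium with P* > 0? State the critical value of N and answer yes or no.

Threshold N = 32.1; K < 32.1, so no, the predator goes extinct.

The predator equation gives dP/dt > 0 only when N > 0.27/0.0084 = 32.1.
Without the predator, N → K = 25. Since 25 < 32.1, the predator cannot invade.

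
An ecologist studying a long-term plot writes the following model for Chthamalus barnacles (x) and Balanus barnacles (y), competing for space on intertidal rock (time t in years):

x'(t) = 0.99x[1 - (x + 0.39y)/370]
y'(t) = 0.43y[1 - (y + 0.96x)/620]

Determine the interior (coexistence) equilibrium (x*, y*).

Setting both brackets to zero gives the nullclines x + 0.39y = 370 and 0.96x + y = 620.
Substituting y = 620 - 0.96x into the first: x(1 - 0.39·0.96) = 370 - 0.39·620.
So x* = 128/0.626 = 205, and then y* = 620 - 0.96·205 = 423.

x* ≈ 205, y* ≈ 423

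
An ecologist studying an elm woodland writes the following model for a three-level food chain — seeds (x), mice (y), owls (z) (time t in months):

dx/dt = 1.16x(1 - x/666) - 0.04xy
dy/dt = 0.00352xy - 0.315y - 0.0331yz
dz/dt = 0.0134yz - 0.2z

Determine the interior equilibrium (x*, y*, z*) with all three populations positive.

x* ≈ 323, y* ≈ 14.9, z* ≈ 24.9

From dz/dt = 0: 0.0134y* = 0.2, so y* = 14.9.
From dx/dt = 0: 1.16(1 - x*/666) = 0.04·14.9, giving x* = 666·(1 - 0.515) = 323.
From dy/dt = 0: 0.00352·323 - 0.315 = 0.0331z*, so z* = 0.823/0.0331 = 24.9.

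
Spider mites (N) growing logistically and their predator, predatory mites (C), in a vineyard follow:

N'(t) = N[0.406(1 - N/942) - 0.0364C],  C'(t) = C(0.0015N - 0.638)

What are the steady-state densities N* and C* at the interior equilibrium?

From dC/dt = 0 with C > 0: 0.0015N* = 0.638, so N* = 425.
Substitute into dN/dt = 0: 0.406(1 - 425/942) = 0.0364C*.
The bracket is 0.548, giving C* = 0.223/0.0364 = 6.12.

N* ≈ 425, C* ≈ 6.12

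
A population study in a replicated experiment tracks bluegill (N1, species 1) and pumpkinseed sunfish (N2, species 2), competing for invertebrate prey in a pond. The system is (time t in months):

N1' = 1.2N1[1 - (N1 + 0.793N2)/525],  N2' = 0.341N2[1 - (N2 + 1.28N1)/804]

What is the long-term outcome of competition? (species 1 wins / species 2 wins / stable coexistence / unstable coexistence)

Compare the nullcline intercepts: K1/α12 = 525/0.793 = 662 < K2 = 804; K2/α21 = 804/1.28 = 628 > K1 = 525.
Since the inequalities point opposite ways, species 2 can invade but species 1 cannot.

species 2 excludes species 1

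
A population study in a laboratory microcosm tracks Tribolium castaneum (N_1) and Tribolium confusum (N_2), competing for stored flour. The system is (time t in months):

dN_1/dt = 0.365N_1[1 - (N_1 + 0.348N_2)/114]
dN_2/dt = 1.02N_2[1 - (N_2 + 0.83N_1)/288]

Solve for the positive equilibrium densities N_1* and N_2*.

N_1* ≈ 19.4, N_2* ≈ 272

Setting both brackets to zero gives the nullclines N_1 + 0.348N_2 = 114 and 0.83N_1 + N_2 = 288.
Substituting N_2 = 288 - 0.83N_1 into the first: N_1(1 - 0.348·0.83) = 114 - 0.348·288.
So N_1* = 13.8/0.711 = 19.4, and then N_2* = 288 - 0.83·19.4 = 272.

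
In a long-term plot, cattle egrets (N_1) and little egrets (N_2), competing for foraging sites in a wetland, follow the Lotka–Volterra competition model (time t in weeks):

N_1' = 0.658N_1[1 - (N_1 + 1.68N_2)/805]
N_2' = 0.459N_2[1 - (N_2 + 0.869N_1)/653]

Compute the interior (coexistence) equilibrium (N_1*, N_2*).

Setting both brackets to zero gives the nullclines N_1 + 1.68N_2 = 805 and 0.869N_1 + N_2 = 653.
Substituting N_2 = 653 - 0.869N_1 into the first: N_1(1 - 1.68·0.869) = 805 - 1.68·653.
So N_1* = -292/-0.46 = 635, and then N_2* = 653 - 0.869·635 = 101.

N_1* ≈ 635, N_2* ≈ 101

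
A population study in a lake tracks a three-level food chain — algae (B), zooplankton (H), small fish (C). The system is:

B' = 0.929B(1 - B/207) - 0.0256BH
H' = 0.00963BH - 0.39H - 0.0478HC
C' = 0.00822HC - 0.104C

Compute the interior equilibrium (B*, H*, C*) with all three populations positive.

B* ≈ 135, H* ≈ 12.7, C* ≈ 19

From dC/dt = 0: 0.00822H* = 0.104, so H* = 12.7.
From dB/dt = 0: 0.929(1 - B*/207) = 0.0256·12.7, giving B* = 207·(1 - 0.349) = 135.
From dH/dt = 0: 0.00963·135 - 0.39 = 0.0478C*, so C* = 0.908/0.0478 = 19.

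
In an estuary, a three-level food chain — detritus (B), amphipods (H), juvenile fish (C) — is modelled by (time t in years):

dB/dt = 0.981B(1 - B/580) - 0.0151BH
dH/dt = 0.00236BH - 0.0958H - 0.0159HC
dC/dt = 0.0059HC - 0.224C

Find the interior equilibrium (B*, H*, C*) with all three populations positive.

B* ≈ 241, H* ≈ 38, C* ≈ 29.8

From dC/dt = 0: 0.0059H* = 0.224, so H* = 38.
From dB/dt = 0: 0.981(1 - B*/580) = 0.0151·38, giving B* = 580·(1 - 0.584) = 241.
From dH/dt = 0: 0.00236·241 - 0.0958 = 0.0159C*, so C* = 0.473/0.0159 = 29.8.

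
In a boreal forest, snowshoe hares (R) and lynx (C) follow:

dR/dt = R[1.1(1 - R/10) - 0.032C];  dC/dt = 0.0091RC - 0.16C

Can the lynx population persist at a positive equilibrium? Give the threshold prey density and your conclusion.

The predator equation gives dC/dt > 0 only when R > 0.16/0.0091 = 17.6.
Without the predator, R → K = 10. Since 10 < 17.6, the predator cannot invade.

Threshold R = 17.6; K < 17.6, so no, the predator goes extinct.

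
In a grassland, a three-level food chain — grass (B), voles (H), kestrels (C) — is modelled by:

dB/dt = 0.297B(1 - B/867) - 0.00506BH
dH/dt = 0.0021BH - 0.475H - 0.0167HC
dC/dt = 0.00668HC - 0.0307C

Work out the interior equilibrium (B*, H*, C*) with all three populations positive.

B* ≈ 799, H* ≈ 4.6, C* ≈ 72

From dC/dt = 0: 0.00668H* = 0.0307, so H* = 4.6.
From dB/dt = 0: 0.297(1 - B*/867) = 0.00506·4.6, giving B* = 867·(1 - 0.0783) = 799.
From dH/dt = 0: 0.0021·799 - 0.475 = 0.0167C*, so C* = 1.2/0.0167 = 72.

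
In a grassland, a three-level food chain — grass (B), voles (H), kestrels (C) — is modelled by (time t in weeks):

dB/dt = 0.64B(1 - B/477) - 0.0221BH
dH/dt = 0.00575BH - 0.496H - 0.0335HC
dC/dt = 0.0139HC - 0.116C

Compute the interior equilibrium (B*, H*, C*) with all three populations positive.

B* ≈ 340, H* ≈ 8.35, C* ≈ 43.5

From dC/dt = 0: 0.0139H* = 0.116, so H* = 8.35.
From dB/dt = 0: 0.64(1 - B*/477) = 0.0221·8.35, giving B* = 477·(1 - 0.288) = 340.
From dH/dt = 0: 0.00575·340 - 0.496 = 0.0335C*, so C* = 1.46/0.0335 = 43.5.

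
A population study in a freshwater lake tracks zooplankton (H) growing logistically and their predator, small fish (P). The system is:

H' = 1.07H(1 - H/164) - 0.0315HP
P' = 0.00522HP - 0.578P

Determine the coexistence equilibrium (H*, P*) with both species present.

From dP/dt = 0 with P > 0: 0.00522H* = 0.578, so H* = 111.
Substitute into dH/dt = 0: 1.07(1 - 111/164) = 0.0315P*.
The bracket is 0.325, giving P* = 0.348/0.0315 = 11.

H* ≈ 111, P* ≈ 11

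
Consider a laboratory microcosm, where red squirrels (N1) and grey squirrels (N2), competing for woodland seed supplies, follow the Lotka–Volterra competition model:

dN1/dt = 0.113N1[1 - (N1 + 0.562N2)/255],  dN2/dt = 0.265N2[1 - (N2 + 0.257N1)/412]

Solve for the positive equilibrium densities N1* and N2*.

N1* ≈ 27.4, N2* ≈ 405

Setting both brackets to zero gives the nullclines N1 + 0.562N2 = 255 and 0.257N1 + N2 = 412.
Substituting N2 = 412 - 0.257N1 into the first: N1(1 - 0.562·0.257) = 255 - 0.562·412.
So N1* = 23.5/0.856 = 27.4, and then N2* = 412 - 0.257·27.4 = 405.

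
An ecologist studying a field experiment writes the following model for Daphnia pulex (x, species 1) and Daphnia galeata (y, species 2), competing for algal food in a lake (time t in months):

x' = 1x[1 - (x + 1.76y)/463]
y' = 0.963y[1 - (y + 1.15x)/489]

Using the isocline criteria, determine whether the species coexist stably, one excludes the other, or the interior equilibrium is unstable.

unstable coexistence (outcome depends on initial conditions)

Compare the nullcline intercepts: K1/α12 = 463/1.76 = 263 < K2 = 489; K2/α21 = 489/1.15 = 425 < K1 = 463.
Since both are reversed, neither can invade when rare; the interior point is a saddle.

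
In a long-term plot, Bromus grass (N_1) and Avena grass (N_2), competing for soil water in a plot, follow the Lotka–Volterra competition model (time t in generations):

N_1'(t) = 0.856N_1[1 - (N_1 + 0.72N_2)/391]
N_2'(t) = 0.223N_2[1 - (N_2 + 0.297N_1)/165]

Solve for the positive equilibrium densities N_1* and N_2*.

N_1* ≈ 346, N_2* ≈ 62.2

Setting both brackets to zero gives the nullclines N_1 + 0.72N_2 = 391 and 0.297N_1 + N_2 = 165.
Substituting N_2 = 165 - 0.297N_1 into the first: N_1(1 - 0.72·0.297) = 391 - 0.72·165.
So N_1* = 272/0.786 = 346, and then N_2* = 165 - 0.297·346 = 62.2.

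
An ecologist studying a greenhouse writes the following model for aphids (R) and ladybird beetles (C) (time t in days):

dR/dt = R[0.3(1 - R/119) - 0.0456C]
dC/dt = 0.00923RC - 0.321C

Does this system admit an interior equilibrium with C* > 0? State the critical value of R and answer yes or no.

The predator equation gives dC/dt > 0 only when R > 0.321/0.00923 = 34.8.
Without the predator, R → K = 119. Since 119 > 34.8, the predator can invade and persist.

Threshold R = 34.8; K > 34.8, so yes, the predator persists.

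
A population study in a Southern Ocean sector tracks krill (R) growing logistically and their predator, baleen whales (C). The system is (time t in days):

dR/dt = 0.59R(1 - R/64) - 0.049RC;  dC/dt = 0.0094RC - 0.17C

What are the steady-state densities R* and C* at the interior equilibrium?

From dC/dt = 0 with C > 0: 0.0094R* = 0.17, so R* = 18.1.
Substitute into dR/dt = 0: 0.59(1 - 18.1/64) = 0.049C*.
The bracket is 0.717, giving C* = 0.423/0.049 = 8.64.

R* ≈ 18.1, C* ≈ 8.64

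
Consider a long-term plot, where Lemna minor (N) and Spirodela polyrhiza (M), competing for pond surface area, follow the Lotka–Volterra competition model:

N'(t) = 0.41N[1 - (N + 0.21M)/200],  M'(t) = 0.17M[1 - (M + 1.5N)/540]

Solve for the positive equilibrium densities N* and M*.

N* ≈ 126, M* ≈ 350

Setting both brackets to zero gives the nullclines N + 0.21M = 200 and 1.5N + M = 540.
Substituting M = 540 - 1.5N into the first: N(1 - 0.21·1.5) = 200 - 0.21·540.
So N* = 86.6/0.685 = 126, and then M* = 540 - 1.5·126 = 350.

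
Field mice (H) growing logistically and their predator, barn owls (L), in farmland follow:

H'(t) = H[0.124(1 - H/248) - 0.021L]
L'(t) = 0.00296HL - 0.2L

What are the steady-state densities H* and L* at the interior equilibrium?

From dL/dt = 0 with L > 0: 0.00296H* = 0.2, so H* = 67.6.
Substitute into dH/dt = 0: 0.124(1 - 67.6/248) = 0.021L*.
The bracket is 0.728, giving L* = 0.0902/0.021 = 4.3.

H* ≈ 67.6, L* ≈ 4.3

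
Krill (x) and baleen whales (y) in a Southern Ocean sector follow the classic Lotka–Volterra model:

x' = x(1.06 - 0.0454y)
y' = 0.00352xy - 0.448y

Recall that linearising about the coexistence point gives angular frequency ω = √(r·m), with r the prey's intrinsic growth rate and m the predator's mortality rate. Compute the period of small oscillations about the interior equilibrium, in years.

Here r = 1.06 and m = 0.448, so r·m = 0.475.
ω = √0.475 = 0.689 per year, hence T = 2π/ω ≈ 9.12 years.

T ≈ 9.12 years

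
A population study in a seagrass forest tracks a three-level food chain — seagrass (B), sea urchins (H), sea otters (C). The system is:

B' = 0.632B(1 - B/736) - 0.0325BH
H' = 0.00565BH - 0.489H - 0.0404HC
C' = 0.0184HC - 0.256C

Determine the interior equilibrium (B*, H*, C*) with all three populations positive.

B* ≈ 209, H* ≈ 13.9, C* ≈ 17.2

From dC/dt = 0: 0.0184H* = 0.256, so H* = 13.9.
From dB/dt = 0: 0.632(1 - B*/736) = 0.0325·13.9, giving B* = 736·(1 - 0.715) = 209.
From dH/dt = 0: 0.00565·209 - 0.489 = 0.0404C*, so C* = 0.694/0.0404 = 17.2.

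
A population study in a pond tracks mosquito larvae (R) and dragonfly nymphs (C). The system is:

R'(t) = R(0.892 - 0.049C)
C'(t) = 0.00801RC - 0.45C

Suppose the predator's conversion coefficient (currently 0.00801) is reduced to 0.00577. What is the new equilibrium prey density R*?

At the interior fixed point, setting dC/dt = 0 with C > 0 fixes R* = (predator death rate)/(RC coefficient) — independent of the other coefficients.
With the change, R* = 0.45/0.00577 = 78; it rises from 56.2.

R* ≈ 78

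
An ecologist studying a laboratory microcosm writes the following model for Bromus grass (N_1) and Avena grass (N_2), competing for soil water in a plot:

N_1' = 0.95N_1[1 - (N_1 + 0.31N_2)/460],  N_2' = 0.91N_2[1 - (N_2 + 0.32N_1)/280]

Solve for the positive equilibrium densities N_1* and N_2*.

Setting both brackets to zero gives the nullclines N_1 + 0.31N_2 = 460 and 0.32N_1 + N_2 = 280.
Substituting N_2 = 280 - 0.32N_1 into the first: N_1(1 - 0.31·0.32) = 460 - 0.31·280.
So N_1* = 373/0.901 = 414, and then N_2* = 280 - 0.32·414 = 147.

N_1* ≈ 414, N_2* ≈ 147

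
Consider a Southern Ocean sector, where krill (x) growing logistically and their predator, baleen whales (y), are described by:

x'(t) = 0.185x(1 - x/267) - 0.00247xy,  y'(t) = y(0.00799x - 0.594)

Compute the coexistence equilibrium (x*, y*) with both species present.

x* ≈ 74.3, y* ≈ 54

From dy/dt = 0 with y > 0: 0.00799x* = 0.594, so x* = 74.3.
Substitute into dx/dt = 0: 0.185(1 - 74.3/267) = 0.00247y*.
The bracket is 0.722, giving y* = 0.133/0.00247 = 54.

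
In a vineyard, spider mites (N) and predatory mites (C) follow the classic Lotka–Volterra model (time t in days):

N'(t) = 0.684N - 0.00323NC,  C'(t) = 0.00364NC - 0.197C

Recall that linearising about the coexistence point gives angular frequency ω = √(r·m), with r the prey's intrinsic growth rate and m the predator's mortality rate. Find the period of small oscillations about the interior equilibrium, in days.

T ≈ 17.1 days

Here r = 0.684 and m = 0.197, so r·m = 0.135.
ω = √0.135 = 0.367 per day, hence T = 2π/ω ≈ 17.1 days.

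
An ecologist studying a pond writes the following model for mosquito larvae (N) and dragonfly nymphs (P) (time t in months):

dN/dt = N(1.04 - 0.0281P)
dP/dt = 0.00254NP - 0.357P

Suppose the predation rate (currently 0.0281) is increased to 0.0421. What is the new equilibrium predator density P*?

At the interior fixed point, setting dN/dt = 0 with N > 0 fixes P* = (prey growth rate)/(NP coefficient) — independent of the other coefficients.
With the change, P* = 1.04/0.0421 = 24.7; it falls from 37.

P* ≈ 24.7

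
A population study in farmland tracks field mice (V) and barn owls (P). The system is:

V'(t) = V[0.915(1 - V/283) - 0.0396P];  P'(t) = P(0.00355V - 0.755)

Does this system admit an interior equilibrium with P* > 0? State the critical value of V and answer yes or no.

Threshold V = 213; K > 213, so yes, the predator persists.

The predator equation gives dP/dt > 0 only when V > 0.755/0.00355 = 213.
Without the predator, V → K = 283. Since 283 > 213, the predator can invade and persist.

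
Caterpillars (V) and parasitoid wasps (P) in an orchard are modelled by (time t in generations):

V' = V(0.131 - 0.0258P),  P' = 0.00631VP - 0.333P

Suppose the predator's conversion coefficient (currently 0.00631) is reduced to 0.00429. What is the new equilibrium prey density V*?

At the interior fixed point, setting dP/dt = 0 with P > 0 fixes V* = (predator death rate)/(VP coefficient) — independent of the other coefficients.
With the change, V* = 0.333/0.00429 = 77.6; it rises from 52.8.

V* ≈ 77.6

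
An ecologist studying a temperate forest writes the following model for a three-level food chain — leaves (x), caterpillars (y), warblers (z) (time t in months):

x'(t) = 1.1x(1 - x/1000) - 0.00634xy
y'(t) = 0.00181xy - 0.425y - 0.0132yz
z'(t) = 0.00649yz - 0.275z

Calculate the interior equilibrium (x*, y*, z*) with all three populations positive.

From dz/dt = 0: 0.00649y* = 0.275, so y* = 42.4.
From dx/dt = 0: 1.1(1 - x*/1000) = 0.00634·42.4, giving x* = 1000·(1 - 0.244) = 756.
From dy/dt = 0: 0.00181·756 - 0.425 = 0.0132z*, so z* = 0.943/0.0132 = 71.4.

x* ≈ 756, y* ≈ 42.4, z* ≈ 71.4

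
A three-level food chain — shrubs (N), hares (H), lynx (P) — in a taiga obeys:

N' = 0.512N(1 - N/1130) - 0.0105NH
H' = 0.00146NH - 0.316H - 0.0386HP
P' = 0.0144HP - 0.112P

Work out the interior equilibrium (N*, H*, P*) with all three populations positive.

From dP/dt = 0: 0.0144H* = 0.112, so H* = 7.78.
From dN/dt = 0: 0.512(1 - N*/1130) = 0.0105·7.78, giving N* = 1130·(1 - 0.16) = 950.
From dH/dt = 0: 0.00146·950 - 0.316 = 0.0386P*, so P* = 1.07/0.0386 = 27.7.

N* ≈ 950, H* ≈ 7.78, P* ≈ 27.7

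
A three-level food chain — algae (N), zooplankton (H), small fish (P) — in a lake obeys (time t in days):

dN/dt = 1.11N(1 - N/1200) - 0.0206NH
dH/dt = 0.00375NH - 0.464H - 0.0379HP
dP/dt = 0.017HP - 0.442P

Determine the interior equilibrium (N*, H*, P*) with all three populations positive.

N* ≈ 621, H* ≈ 26, P* ≈ 49.2

From dP/dt = 0: 0.017H* = 0.442, so H* = 26.
From dN/dt = 0: 1.11(1 - N*/1200) = 0.0206·26, giving N* = 1200·(1 - 0.483) = 621.
From dH/dt = 0: 0.00375·621 - 0.464 = 0.0379P*, so P* = 1.86/0.0379 = 49.2.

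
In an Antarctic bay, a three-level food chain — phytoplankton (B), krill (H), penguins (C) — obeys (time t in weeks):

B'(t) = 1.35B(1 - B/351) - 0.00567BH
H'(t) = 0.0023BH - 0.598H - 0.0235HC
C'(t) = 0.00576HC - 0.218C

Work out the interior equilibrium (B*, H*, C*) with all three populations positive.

From dC/dt = 0: 0.00576H* = 0.218, so H* = 37.8.
From dB/dt = 0: 1.35(1 - B*/351) = 0.00567·37.8, giving B* = 351·(1 - 0.159) = 295.
From dH/dt = 0: 0.0023·295 - 0.598 = 0.0235C*, so C* = 0.081/0.0235 = 3.45.

B* ≈ 295, H* ≈ 37.8, C* ≈ 3.45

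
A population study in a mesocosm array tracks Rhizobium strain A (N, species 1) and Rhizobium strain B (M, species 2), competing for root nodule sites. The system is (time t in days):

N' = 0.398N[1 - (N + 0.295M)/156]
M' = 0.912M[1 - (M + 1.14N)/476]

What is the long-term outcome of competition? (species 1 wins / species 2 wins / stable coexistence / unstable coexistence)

stable coexistence

Compare the nullcline intercepts: K1/α12 = 156/0.295 = 529 > K2 = 476; K2/α21 = 476/1.14 = 418 > K1 = 156.
Since both inequalities hold, each species can invade when rare, so the interior equilibrium is stable.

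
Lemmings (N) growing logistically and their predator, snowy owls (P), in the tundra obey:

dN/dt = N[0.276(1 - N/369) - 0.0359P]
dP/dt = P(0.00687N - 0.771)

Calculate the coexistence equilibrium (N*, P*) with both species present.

From dP/dt = 0 with P > 0: 0.00687N* = 0.771, so N* = 112.
Substitute into dN/dt = 0: 0.276(1 - 112/369) = 0.0359P*.
The bracket is 0.696, giving P* = 0.192/0.0359 = 5.35.

N* ≈ 112, P* ≈ 5.35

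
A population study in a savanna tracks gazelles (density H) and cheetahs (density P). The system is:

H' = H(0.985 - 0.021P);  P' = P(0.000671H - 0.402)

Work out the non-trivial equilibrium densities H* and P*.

H* ≈ 599, P* ≈ 46.9

Set dP/dt = 0 with P > 0: 0.000671H - 0.402 = 0, so H* = 0.402/0.000671 = 599.
Set dH/dt = 0 with H > 0: 0.985 - 0.021P = 0, so P* = 0.985/0.021 = 46.9.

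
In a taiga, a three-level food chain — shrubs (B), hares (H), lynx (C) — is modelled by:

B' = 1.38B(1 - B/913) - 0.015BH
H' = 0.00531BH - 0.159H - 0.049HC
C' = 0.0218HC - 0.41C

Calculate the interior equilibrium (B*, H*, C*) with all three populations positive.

From dC/dt = 0: 0.0218H* = 0.41, so H* = 18.8.
From dB/dt = 0: 1.38(1 - B*/913) = 0.015·18.8, giving B* = 913·(1 - 0.204) = 726.
From dH/dt = 0: 0.00531·726 - 0.159 = 0.049C*, so C* = 3.7/0.049 = 75.5.

B* ≈ 726, H* ≈ 18.8, C* ≈ 75.5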